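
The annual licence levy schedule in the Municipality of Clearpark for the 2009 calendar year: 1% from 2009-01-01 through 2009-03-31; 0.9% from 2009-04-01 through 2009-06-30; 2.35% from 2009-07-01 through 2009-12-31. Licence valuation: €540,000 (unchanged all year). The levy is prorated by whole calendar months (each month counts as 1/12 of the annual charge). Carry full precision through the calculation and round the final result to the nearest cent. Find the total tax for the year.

2009-01-01 to 2009-03-31: 3 months at 1% → €540,000 × 1% × 3/12 = €1,350.0000
2009-04-01 to 2009-06-30: 3 months at 0.9% → €540,000 × 0.9% × 3/12 = €1,215.0000
2009-07-01 to 2009-12-31: 6 months at 2.35% → €540,000 × 2.35% × 6/12 = €6,345.0000
Total = €8,910.0000

€8,910.00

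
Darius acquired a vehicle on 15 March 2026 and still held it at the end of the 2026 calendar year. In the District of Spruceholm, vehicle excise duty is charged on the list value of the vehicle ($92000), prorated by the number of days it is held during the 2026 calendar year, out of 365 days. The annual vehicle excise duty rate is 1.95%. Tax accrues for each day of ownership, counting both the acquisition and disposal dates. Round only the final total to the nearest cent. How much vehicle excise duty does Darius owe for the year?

Days held (15 March – 31 December 2026): 292 out of 365
Tax = $92000 × 1.95% × 292/365 = $1435.2000

$1435.20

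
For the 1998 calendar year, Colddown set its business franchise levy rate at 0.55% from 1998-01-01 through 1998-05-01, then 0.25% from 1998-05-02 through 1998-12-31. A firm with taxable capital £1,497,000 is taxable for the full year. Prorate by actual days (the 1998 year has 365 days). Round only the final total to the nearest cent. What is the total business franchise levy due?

£5,231.30

1998-01-01 to 1998-05-01: 121 days at 0.55% → £1,497,000 × 0.55% × 121/365 = £2,729.4616
1998-05-02 to 1998-12-31: 244 days at 0.25% → £1,497,000 × 0.25% × 244/365 = £2,501.8356
Total = £5,231.2973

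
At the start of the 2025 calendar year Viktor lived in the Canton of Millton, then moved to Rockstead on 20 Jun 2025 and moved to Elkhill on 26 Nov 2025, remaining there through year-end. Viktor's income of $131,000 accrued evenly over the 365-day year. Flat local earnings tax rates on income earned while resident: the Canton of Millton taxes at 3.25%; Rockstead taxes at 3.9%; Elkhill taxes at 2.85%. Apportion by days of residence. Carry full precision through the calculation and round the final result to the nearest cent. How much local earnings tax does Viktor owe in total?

$4,576.75

The Canton of Millton, 1 Jan – 19 Jun 2025: 170 days → $131,000 × 3.25% × 170/365 = $1,982.9452
Rockstead, 20 Jun – 25 Nov 2025: 159 days → $131,000 × 3.9% × 159/365 = $2,225.5644
Elkhill, 26 Nov – 31 Dec 2025: 36 days → $131,000 × 2.85% × 36/365 = $368.2356
Total = $4,576.7452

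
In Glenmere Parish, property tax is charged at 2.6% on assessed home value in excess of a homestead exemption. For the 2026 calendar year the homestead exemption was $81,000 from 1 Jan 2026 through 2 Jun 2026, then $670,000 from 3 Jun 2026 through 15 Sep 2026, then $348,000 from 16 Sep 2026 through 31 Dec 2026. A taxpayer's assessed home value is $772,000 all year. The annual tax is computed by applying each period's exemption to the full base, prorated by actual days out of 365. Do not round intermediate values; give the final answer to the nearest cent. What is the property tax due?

1 Jan – 2 Jun 2026: 153 days, exemption $81,000 → ($772,000 − $81,000) × 2.6% × 153/365 = $7,530.9534
3 Jun – 15 Sep 2026: 105 days, exemption $670,000 → ($772,000 − $670,000) × 2.6% × 105/365 = $762.9041
16 Sep – 31 Dec 2026: 107 days, exemption $348,000 → ($772,000 − $348,000) × 2.6% × 107/365 = $3,231.6932
Total = $11,525.5507

$11,525.55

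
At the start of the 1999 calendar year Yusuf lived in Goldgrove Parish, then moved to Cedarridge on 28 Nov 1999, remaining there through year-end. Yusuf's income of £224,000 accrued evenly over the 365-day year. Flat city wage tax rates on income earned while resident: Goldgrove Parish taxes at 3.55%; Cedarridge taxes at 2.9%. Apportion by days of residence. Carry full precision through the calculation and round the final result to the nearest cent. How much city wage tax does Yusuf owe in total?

Goldgrove Parish, 1 Jan – 27 Nov 1999: 331 days → £224,000 × 3.55% × 331/365 = £7,211.2658
Cedarridge, 28 Nov – 31 Dec 1999: 34 days → £224,000 × 2.9% × 34/365 = £605.1068
Total = £7,816.3726

£7,816.37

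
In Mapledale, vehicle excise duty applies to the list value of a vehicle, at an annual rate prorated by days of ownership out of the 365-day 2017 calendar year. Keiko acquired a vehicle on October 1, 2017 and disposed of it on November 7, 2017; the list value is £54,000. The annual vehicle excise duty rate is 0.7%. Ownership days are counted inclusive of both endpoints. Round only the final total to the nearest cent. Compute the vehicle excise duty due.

£39.35

Days held (October 1 – November 7, 2017): 38 out of 365
Tax = £54,000 × 0.7% × 38/365 = £39.3534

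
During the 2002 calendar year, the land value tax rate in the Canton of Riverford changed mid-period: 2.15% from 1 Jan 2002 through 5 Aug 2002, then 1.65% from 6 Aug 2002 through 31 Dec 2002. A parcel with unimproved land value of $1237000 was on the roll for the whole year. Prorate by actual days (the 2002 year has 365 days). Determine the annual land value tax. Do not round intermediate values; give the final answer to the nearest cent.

$24087.61

1 Jan – 5 Aug 2002: 217 days at 2.15% → $1237000 × 2.15% × 217/365 = $15811.5712
6 Aug – 31 Dec 2002: 148 days at 1.65% → $1237000 × 1.65% × 148/365 = $8276.0384
Total = $24087.6096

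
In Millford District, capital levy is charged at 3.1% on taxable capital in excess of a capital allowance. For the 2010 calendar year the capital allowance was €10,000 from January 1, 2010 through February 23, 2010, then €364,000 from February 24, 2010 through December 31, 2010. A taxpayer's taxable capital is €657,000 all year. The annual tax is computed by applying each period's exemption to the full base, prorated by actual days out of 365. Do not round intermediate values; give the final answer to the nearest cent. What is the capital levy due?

€10,706.55

January 1 – February 23, 2010: 54 days, exemption €10,000 → (€657,000 − €10,000) × 3.1% × 54/365 = €2,967.3370
February 24 – December 31, 2010: 311 days, exemption €364,000 → (€657,000 − €364,000) × 3.1% × 311/365 = €7,739.2137
Total = €10,706.5507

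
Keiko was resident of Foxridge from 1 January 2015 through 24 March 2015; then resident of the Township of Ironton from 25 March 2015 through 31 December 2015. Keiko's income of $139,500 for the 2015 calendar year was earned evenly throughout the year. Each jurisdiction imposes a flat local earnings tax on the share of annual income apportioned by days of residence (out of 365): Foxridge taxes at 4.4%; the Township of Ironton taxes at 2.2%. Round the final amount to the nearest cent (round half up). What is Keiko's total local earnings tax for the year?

Foxridge, 1 January – 24 March 2015: 83 days → $139,500 × 4.4% × 83/365 = $1,395.7644
The Township of Ironton, 25 March – 31 December 2015: 282 days → $139,500 × 2.2% × 282/365 = $2,371.1178
Total = $3,766.8822

$3,766.88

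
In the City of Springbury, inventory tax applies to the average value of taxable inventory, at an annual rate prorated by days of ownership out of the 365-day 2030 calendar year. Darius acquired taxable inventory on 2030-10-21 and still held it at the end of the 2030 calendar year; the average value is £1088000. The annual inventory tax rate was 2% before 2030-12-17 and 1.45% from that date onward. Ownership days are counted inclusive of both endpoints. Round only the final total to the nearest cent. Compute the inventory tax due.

£4046.47

2030-10-21 to 2030-12-16: 57 days at 2% → £1088000 × 2% × 57/365 = £3398.1370
2030-12-17 to 2030-12-31: 15 days at 1.45% → £1088000 × 1.45% × 15/365 = £648.3288
Total = £4046.4658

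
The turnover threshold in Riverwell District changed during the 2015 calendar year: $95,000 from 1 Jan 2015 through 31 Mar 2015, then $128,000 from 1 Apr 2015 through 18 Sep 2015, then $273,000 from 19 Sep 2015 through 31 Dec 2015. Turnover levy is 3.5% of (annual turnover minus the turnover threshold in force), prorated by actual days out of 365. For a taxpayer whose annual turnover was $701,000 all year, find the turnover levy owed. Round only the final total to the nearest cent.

$18,893.77

1 Jan – 31 Mar 2015: 90 days, exemption $95,000 → ($701,000 − $95,000) × 3.5% × 90/365 = $5,229.8630
1 Apr – 18 Sep 2015: 171 days, exemption $128,000 → ($701,000 − $128,000) × 3.5% × 171/365 = $9,395.6301
19 Sep – 31 Dec 2015: 104 days, exemption $273,000 → ($701,000 − $273,000) × 3.5% × 104/365 = $4,268.2740
Total = $18,893.7671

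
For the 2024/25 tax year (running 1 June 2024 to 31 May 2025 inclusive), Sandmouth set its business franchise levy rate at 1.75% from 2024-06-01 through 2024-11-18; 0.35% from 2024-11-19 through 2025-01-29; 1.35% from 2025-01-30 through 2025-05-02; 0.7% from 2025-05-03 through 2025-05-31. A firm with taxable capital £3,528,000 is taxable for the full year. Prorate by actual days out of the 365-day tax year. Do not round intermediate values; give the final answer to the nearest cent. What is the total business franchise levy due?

£45,458.04

2024-06-01 to 2024-11-18: 171 days at 1.75% → £3,528,000 × 1.75% × 171/365 = £28,924.7671
2024-11-19 to 2025-01-29: 72 days at 0.35% → £3,528,000 × 0.35% × 72/365 = £2,435.7699
2025-01-30 to 2025-05-02: 93 days at 1.35% → £3,528,000 × 1.35% × 93/365 = £12,135.3534
2025-05-03 to 2025-05-31: 29 days at 0.7% → £3,528,000 × 0.7% × 29/365 = £1,962.1479
Total = £45,458.0384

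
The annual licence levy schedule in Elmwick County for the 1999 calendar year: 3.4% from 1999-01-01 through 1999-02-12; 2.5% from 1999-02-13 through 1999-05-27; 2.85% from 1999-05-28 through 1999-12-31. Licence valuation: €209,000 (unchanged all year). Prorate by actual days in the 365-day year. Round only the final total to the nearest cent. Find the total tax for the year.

1999-01-01 to 1999-02-12: 43 days at 3.4% → €209,000 × 3.4% × 43/365 = €837.1452
1999-02-13 to 1999-05-27: 104 days at 2.5% → €209,000 × 2.5% × 104/365 = €1,488.7671
1999-05-28 to 1999-12-31: 218 days at 2.85% → €209,000 × 2.85% × 218/365 = €3,557.5808
Total = €5,883.4932

€5,883.49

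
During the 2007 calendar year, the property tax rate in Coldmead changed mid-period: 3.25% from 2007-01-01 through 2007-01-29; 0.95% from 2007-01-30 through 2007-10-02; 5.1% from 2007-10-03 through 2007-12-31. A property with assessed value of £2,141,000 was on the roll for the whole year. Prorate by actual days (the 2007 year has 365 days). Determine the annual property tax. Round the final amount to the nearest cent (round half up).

2007-01-01 to 2007-01-29: 29 days at 3.25% → £2,141,000 × 3.25% × 29/365 = £5,528.4726
2007-01-30 to 2007-10-02: 246 days at 0.95% → £2,141,000 × 0.95% × 246/365 = £13,708.2658
2007-10-03 to 2007-12-31: 90 days at 5.1% → £2,141,000 × 5.1% × 90/365 = £26,923.8082
Total = £46,160.5466

£46,160.55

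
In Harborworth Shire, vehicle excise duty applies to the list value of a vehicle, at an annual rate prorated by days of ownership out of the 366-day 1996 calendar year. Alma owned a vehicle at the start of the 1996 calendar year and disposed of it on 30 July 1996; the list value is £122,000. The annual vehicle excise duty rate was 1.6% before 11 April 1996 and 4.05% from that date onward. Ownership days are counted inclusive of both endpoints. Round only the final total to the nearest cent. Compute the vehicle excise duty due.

£2,037.17

1 January – 10 April 1996: 101 days at 1.6% → £122,000 × 1.6% × 101/366 = £538.6667
11 April – 30 July 1996: 111 days at 4.05% → £122,000 × 4.05% × 111/366 = £1,498.5000
Total = £2,037.1667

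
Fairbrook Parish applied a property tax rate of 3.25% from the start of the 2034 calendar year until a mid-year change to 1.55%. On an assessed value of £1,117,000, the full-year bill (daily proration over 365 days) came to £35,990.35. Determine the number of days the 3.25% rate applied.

359 days

Let d = days at the first rate; then 365 − d days at the second rate.
£1,117,000 × [3.25%·d + 1.55%·(365−d)] / 365 = £35,990.35
Solving gives d = 359, so the new rate took effect on 26 December 2034.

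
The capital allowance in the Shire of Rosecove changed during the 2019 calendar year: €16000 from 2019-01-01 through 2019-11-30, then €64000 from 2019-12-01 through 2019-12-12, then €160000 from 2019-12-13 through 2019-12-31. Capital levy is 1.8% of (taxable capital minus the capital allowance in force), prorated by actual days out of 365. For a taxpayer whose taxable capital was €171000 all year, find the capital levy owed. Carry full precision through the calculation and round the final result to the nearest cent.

2019-01-01 to 2019-11-30: 334 days, exemption €16000 → (€171000 − €16000) × 1.8% × 334/365 = €2553.0411
2019-12-01 to 2019-12-12: 12 days, exemption €64000 → (€171000 − €64000) × 1.8% × 12/365 = €63.3205
2019-12-13 to 2019-12-31: 19 days, exemption €160000 → (€171000 − €160000) × 1.8% × 19/365 = €10.3068
Total = €2626.6685

€2626.67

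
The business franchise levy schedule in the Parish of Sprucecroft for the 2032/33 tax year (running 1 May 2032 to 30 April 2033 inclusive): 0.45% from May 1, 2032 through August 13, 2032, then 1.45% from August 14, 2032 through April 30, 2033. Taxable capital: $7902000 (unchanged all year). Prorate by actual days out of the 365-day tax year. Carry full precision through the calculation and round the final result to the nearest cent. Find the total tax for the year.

May 1 – August 13, 2032: 105 days at 0.45% → $7902000 × 0.45% × 105/365 = $10229.3014
August 14, 2032 – April 30, 2033: 260 days at 1.45% → $7902000 × 1.45% × 260/365 = $81617.9178
Total = $91847.2192

$91847.22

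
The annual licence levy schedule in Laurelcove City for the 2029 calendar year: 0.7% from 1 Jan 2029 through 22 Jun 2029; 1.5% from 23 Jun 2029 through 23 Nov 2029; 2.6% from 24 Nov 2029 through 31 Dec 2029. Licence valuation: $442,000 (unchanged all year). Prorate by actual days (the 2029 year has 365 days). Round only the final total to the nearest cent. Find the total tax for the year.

$5,460.21

1 Jan – 22 Jun 2029: 173 days at 0.7% → $442,000 × 0.7% × 173/365 = $1,466.4712
23 Jun – 23 Nov 2029: 154 days at 1.5% → $442,000 × 1.5% × 154/365 = $2,797.3151
24 Nov – 31 Dec 2029: 38 days at 2.6% → $442,000 × 2.6% × 38/365 = $1,196.4274
Total = $5,460.2137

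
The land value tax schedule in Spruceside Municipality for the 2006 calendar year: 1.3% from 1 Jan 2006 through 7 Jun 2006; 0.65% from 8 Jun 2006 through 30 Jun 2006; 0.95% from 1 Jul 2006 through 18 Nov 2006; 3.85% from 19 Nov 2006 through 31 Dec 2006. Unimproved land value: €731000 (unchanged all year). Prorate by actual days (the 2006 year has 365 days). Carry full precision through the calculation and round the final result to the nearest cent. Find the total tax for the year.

1 Jan – 7 Jun 2006: 158 days at 1.3% → €731000 × 1.3% × 158/365 = €4113.6274
8 Jun – 30 Jun 2006: 23 days at 0.65% → €731000 × 0.65% × 23/365 = €299.4096
1 Jul – 18 Nov 2006: 141 days at 0.95% → €731000 × 0.95% × 141/365 = €2682.6699
19 Nov – 31 Dec 2006: 43 days at 3.85% → €731000 × 3.85% × 43/365 = €3315.5356
Total = €10411.2425

€10411.24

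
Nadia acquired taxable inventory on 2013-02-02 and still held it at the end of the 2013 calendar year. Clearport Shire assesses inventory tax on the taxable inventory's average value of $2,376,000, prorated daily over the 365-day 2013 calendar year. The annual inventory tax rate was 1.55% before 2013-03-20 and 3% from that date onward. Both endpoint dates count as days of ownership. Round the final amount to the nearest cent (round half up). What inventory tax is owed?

$60,688.90

2013-02-02 to 2013-03-19: 46 days at 1.55% → $2,376,000 × 1.55% × 46/365 = $4,641.3370
2013-03-20 to 2013-12-31: 287 days at 3% → $2,376,000 × 3% × 287/365 = $56,047.5616
Total = $60,688.8986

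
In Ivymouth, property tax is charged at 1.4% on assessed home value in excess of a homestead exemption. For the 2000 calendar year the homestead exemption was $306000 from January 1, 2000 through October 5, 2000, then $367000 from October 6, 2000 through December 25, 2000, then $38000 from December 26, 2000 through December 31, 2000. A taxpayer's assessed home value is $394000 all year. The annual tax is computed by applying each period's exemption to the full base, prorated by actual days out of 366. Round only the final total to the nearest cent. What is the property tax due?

$1104.51

January 1 – October 5, 2000: 279 days, exemption $306000 → ($394000 − $306000) × 1.4% × 279/366 = $939.1475
October 6 – December 25, 2000: 81 days, exemption $367000 → ($394000 − $367000) × 1.4% × 81/366 = $83.6557
December 26 – December 31, 2000: 6 days, exemption $38000 → ($394000 − $38000) × 1.4% × 6/366 = $81.7049
Total = $1104.5082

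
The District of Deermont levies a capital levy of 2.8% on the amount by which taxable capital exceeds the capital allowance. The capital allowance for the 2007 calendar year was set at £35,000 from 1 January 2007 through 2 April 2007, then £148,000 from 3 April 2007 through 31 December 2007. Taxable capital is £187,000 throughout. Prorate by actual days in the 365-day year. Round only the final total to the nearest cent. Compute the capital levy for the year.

1 January – 2 April 2007: 92 days, exemption £35,000 → (£187,000 − £35,000) × 2.8% × 92/365 = £1,072.7452
3 April – 31 December 2007: 273 days, exemption £148,000 → (£187,000 − £148,000) × 2.8% × 273/365 = £816.7562
Total = £1,889.5014

£1,889.50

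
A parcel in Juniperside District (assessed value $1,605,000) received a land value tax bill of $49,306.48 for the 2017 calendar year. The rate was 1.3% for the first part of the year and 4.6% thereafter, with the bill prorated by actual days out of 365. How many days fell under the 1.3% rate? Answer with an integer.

Let d = days at the first rate; then 365 − d days at the second rate.
$1,605,000 × [1.3%·d + 4.6%·(365−d)] / 365 = $49,306.48
Solving gives d = 169, so the new rate took effect on 19 Jun 2017.

169 days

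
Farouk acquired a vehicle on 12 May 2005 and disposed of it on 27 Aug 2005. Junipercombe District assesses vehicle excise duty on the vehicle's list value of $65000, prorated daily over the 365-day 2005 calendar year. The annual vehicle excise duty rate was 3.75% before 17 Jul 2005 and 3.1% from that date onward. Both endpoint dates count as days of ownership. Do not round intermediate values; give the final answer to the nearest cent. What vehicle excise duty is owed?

$672.62

12 May – 16 Jul 2005: 66 days at 3.75% → $65000 × 3.75% × 66/365 = $440.7534
17 Jul – 27 Aug 2005: 42 days at 3.1% → $65000 × 3.1% × 42/365 = $231.8630
Total = $672.6164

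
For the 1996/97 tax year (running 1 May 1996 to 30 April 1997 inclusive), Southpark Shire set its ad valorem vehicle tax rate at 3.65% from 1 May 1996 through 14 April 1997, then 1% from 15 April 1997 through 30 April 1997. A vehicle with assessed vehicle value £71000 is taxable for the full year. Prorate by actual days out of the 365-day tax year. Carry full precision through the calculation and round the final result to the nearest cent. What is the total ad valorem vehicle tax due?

£2509.02

1 May 1996 – 14 April 1997: 349 days at 3.65% → £71000 × 3.65% × 349/365 = £2477.9000
15 April – 30 April 1997: 16 days at 1% → £71000 × 1% × 16/365 = £31.1233
Total = £2509.0233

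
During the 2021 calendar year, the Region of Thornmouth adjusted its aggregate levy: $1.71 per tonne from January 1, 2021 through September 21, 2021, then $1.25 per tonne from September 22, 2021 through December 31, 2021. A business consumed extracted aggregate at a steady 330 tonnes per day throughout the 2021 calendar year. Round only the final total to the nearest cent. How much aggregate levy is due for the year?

January 1 – September 21, 2021: 264 days × 330 tonnes/day = 87,120 tonnes at $1.71/tonne → $148975.20
September 22 – December 31, 2021: 101 days × 330 tonnes/day = 33,330 tonnes at $1.25/tonne → $41662.50

$190637.70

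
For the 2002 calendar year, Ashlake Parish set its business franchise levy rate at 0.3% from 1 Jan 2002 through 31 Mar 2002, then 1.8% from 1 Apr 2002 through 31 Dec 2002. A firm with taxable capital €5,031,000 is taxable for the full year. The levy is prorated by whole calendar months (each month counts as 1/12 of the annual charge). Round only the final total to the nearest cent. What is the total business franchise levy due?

1 Jan – 31 Mar 2002: 3 months at 0.3% → €5,031,000 × 0.3% × 3/12 = €3,773.2500
1 Apr – 31 Dec 2002: 9 months at 1.8% → €5,031,000 × 1.8% × 9/12 = €67,918.5000
Total = €71,691.7500

€71,691.75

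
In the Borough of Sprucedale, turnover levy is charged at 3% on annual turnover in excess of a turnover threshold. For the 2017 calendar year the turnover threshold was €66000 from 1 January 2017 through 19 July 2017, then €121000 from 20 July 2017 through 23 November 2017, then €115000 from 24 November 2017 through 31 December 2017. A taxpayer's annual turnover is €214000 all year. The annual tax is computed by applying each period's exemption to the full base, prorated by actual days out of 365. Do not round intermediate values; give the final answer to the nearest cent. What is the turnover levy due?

1 January – 19 July 2017: 200 days, exemption €66000 → (€214000 − €66000) × 3% × 200/365 = €2432.8767
20 July – 23 November 2017: 127 days, exemption €121000 → (€214000 − €121000) × 3% × 127/365 = €970.7671
24 November – 31 December 2017: 38 days, exemption €115000 → (€214000 − €115000) × 3% × 38/365 = €309.2055
Total = €3712.8493

€3712.85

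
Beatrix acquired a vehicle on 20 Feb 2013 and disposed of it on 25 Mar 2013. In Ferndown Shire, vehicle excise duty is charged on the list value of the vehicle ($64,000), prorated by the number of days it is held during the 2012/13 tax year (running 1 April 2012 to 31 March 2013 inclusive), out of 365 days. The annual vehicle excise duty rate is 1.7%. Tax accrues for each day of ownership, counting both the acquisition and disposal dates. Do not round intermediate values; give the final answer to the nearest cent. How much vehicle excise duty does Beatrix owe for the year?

$101.35

Days held (20 Feb – 25 Mar 2013): 34 out of 365
Tax = $64,000 × 1.7% × 34/365 = $101.3479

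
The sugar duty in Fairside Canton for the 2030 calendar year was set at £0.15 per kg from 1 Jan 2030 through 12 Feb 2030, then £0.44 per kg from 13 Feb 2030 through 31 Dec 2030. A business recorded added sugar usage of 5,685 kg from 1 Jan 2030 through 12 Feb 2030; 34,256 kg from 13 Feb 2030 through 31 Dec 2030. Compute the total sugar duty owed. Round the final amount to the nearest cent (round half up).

£15,925.39

1 Jan – 12 Feb 2030: 5,685 kg at £0.15/kg → £852.75
13 Feb – 31 Dec 2030: 34,256 kg at £0.44/kg → £15,072.64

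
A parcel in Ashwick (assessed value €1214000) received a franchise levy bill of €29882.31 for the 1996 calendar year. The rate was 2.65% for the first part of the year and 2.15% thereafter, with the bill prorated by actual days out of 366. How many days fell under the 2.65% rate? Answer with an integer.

Let d = days at the first rate; then 366 − d days at the second rate.
€1214000 × [2.65%·d + 2.15%·(366−d)] / 366 = €29882.31
Solving gives d = 228, so the new rate took effect on 16 August 1996.

228 days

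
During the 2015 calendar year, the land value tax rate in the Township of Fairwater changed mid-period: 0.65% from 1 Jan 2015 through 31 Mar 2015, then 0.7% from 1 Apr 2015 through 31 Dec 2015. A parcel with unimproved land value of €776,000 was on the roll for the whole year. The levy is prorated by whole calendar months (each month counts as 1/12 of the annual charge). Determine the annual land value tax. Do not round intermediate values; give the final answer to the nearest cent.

1 Jan – 31 Mar 2015: 3 months at 0.65% → €776,000 × 0.65% × 3/12 = €1,261.0000
1 Apr – 31 Dec 2015: 9 months at 0.7% → €776,000 × 0.7% × 9/12 = €4,074.0000
Total = €5,335.0000

€5,335.00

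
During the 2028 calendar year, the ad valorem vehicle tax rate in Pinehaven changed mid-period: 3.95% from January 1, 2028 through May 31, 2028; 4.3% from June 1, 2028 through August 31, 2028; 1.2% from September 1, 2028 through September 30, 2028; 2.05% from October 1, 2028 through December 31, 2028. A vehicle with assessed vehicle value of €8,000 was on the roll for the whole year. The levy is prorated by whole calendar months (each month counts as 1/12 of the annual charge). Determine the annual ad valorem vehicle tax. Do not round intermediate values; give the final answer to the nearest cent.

January 1 – May 31, 2028: 5 months at 3.95% → €8,000 × 3.95% × 5/12 = €131.6667
June 1 – August 31, 2028: 3 months at 4.3% → €8,000 × 4.3% × 3/12 = €86.0000
September 1 – September 30, 2028: 1 month at 1.2% → €8,000 × 1.2% × 1/12 = €8.0000
October 1 – December 31, 2028: 3 months at 2.05% → €8,000 × 2.05% × 3/12 = €41.0000
Total = €266.6667

€266.67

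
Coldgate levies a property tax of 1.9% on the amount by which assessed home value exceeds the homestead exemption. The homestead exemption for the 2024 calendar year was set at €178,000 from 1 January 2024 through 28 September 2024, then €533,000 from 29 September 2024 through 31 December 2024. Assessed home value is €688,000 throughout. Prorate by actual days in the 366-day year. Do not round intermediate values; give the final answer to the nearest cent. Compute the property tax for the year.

1 January – 28 September 2024: 272 days, exemption €178,000 → (€688,000 − €178,000) × 1.9% × 272/366 = €7,201.3115
29 September – 31 December 2024: 94 days, exemption €533,000 → (€688,000 − €533,000) × 1.9% × 94/366 = €756.3661
Total = €7,957.6776

€7,957.68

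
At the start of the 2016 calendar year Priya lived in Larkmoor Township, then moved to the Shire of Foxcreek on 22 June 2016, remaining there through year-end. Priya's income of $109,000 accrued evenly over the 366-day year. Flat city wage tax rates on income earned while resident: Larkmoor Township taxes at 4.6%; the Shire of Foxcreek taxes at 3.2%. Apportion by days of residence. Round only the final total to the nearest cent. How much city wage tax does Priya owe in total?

$4,209.31

Larkmoor Township, 1 January – 21 June 2016: 173 days → $109,000 × 4.6% × 173/366 = $2,370.0055
The Shire of Foxcreek, 22 June – 31 December 2016: 193 days → $109,000 × 3.2% × 193/366 = $1,839.3005
Total = $4,209.3060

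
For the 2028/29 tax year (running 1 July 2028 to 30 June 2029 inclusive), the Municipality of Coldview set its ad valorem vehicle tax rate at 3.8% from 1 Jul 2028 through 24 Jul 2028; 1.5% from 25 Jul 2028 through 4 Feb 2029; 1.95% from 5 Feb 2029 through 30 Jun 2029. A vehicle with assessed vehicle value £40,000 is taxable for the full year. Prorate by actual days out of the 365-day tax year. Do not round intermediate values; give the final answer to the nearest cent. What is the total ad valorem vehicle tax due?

£732.49

1 Jul – 24 Jul 2028: 24 days at 3.8% → £40,000 × 3.8% × 24/365 = £99.9452
25 Jul 2028 – 4 Feb 2029: 195 days at 1.5% → £40,000 × 1.5% × 195/365 = £320.5479
5 Feb – 30 Jun 2029: 146 days at 1.95% → £40,000 × 1.95% × 146/365 = £312.0000
Total = £732.4932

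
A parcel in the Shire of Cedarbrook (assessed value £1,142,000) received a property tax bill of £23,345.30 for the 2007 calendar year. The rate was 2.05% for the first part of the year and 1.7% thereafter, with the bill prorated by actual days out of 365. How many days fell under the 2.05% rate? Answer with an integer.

359 days

Let d = days at the first rate; then 365 − d days at the second rate.
£1,142,000 × [2.05%·d + 1.7%·(365−d)] / 365 = £23,345.30
Solving gives d = 359, so the new rate took effect on 26 Dec 2007.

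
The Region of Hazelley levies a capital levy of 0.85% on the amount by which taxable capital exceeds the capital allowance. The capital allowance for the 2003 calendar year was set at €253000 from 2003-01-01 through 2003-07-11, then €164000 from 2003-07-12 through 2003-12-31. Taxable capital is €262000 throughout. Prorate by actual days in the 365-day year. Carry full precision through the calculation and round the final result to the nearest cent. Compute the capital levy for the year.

€435.06

2003-01-01 to 2003-07-11: 192 days, exemption €253000 → (€262000 − €253000) × 0.85% × 192/365 = €40.2411
2003-07-12 to 2003-12-31: 173 days, exemption €164000 → (€262000 − €164000) × 0.85% × 173/365 = €394.8192
Total = €435.0603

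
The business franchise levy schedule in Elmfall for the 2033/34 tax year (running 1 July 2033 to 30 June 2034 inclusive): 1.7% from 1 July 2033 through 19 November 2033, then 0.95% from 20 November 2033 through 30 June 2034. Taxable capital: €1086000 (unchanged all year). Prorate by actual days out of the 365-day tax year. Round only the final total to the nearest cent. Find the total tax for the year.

€13485.74

1 July – 19 November 2033: 142 days at 1.7% → €1086000 × 1.7% × 142/365 = €7182.4767
20 November 2033 – 30 June 2034: 223 days at 0.95% → €1086000 × 0.95% × 223/365 = €6303.2630
Total = €13485.7397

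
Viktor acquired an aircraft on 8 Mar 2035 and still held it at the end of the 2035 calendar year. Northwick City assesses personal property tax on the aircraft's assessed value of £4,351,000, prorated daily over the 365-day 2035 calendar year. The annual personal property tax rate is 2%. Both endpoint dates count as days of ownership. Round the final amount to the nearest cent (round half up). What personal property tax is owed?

£71,284.88

Days held (8 Mar – 31 Dec 2035): 299 out of 365
Tax = £4,351,000 × 2% × 299/365 = £71,284.8767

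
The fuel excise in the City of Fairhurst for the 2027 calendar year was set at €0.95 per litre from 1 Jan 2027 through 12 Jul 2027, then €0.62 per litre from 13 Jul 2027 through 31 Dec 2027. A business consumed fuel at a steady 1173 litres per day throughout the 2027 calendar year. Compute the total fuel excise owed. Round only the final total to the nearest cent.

1 Jan – 12 Jul 2027: 193 days × 1173 litres/day = 226,389 litres at €0.95/litre → €215,069.55
13 Jul – 31 Dec 2027: 172 days × 1173 litres/day = 201,756 litres at €0.62/litre → €125,088.72

€340,158.27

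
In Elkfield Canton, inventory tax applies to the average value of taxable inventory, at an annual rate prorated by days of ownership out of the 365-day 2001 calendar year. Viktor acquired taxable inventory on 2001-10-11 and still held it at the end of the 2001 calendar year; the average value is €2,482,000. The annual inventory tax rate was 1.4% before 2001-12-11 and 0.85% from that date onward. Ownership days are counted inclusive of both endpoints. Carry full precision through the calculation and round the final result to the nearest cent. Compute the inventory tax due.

2001-10-11 to 2001-12-10: 61 days at 1.4% → €2,482,000 × 1.4% × 61/365 = €5,807.2000
2001-12-11 to 2001-12-31: 21 days at 0.85% → €2,482,000 × 0.85% × 21/365 = €1,213.8000
Total = €7,021.0000

€7,021.00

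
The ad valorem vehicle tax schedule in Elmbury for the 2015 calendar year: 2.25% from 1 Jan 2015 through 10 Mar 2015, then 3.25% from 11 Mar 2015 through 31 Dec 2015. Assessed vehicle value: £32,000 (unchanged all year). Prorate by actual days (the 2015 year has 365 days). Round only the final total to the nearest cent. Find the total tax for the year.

£979.51

1 Jan – 10 Mar 2015: 69 days at 2.25% → £32,000 × 2.25% × 69/365 = £136.1096
11 Mar – 31 Dec 2015: 296 days at 3.25% → £32,000 × 3.25% × 296/365 = £843.3973
Total = £979.5068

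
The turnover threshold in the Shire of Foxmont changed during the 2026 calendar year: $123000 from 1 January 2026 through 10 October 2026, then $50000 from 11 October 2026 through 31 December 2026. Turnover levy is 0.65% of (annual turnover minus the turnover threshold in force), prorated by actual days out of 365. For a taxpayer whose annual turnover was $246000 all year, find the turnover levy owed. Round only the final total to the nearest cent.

1 January – 10 October 2026: 283 days, exemption $123000 → ($246000 − $123000) × 0.65% × 283/365 = $619.8863
11 October – 31 December 2026: 82 days, exemption $50000 → ($246000 − $50000) × 0.65% × 82/365 = $286.2137
Total = $906.1000

$906.10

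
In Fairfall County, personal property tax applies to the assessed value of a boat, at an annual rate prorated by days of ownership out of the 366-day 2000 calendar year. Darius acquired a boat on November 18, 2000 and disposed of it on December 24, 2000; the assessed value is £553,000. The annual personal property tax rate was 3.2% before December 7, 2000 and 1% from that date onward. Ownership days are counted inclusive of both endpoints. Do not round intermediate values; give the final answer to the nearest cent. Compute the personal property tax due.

November 18 – December 6, 2000: 19 days at 3.2% → £553,000 × 3.2% × 19/366 = £918.6448
December 7 – December 24, 2000: 18 days at 1% → £553,000 × 1% × 18/366 = £271.9672
Total = £1,190.6120

£1,190.61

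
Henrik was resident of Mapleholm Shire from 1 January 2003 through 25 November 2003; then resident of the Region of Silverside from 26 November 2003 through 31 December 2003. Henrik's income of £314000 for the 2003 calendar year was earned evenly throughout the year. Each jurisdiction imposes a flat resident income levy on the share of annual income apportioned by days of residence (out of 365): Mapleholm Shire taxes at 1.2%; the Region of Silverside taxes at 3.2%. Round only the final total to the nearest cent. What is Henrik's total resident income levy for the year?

Mapleholm Shire, 1 January – 25 November 2003: 329 days → £314000 × 1.2% × 329/365 = £3396.3616
The Region of Silverside, 26 November – 31 December 2003: 36 days → £314000 × 3.2% × 36/365 = £991.0356
Total = £4387.3973

£4387.40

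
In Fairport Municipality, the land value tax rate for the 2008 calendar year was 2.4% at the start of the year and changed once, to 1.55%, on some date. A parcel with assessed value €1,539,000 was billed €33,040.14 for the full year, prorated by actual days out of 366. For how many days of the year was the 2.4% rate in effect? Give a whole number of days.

257 days

Let d = days at the first rate; then 366 − d days at the second rate.
€1,539,000 × [2.4%·d + 1.55%·(366−d)] / 366 = €33,040.14
Solving gives d = 257, so the new rate took effect on 14 Sep 2008.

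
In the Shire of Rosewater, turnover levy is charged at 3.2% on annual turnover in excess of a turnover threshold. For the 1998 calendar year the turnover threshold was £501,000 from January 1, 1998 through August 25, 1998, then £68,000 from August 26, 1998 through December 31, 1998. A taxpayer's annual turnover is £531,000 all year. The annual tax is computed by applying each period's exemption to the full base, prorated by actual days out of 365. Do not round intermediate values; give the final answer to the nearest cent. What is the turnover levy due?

£5,819.09

January 1 – August 25, 1998: 237 days, exemption £501,000 → (£531,000 − £501,000) × 3.2% × 237/365 = £623.3425
August 26 – December 31, 1998: 128 days, exemption £68,000 → (£531,000 − £68,000) × 3.2% × 128/365 = £5,195.7479
Total = £5,819.0904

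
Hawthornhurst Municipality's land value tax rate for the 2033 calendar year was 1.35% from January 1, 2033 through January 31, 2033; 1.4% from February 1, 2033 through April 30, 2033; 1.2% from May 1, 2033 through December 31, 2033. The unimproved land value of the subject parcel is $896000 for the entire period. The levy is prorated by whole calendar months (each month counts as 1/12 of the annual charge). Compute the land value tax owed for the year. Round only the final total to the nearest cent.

$11312.00

January 1 – January 31, 2033: 1 month at 1.35% → $896000 × 1.35% × 1/12 = $1008.0000
February 1 – April 30, 2033: 3 months at 1.4% → $896000 × 1.4% × 3/12 = $3136.0000
May 1 – December 31, 2033: 8 months at 1.2% → $896000 × 1.2% × 8/12 = $7168.0000
Total = $11312.0000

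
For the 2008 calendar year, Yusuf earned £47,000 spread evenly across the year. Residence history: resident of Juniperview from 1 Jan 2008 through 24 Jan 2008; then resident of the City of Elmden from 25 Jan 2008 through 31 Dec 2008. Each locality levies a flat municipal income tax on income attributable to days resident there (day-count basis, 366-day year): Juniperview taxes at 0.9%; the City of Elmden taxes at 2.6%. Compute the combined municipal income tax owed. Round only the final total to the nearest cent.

Juniperview, 1 Jan – 24 Jan 2008: 24 days → £47,000 × 0.9% × 24/366 = £27.7377
The City of Elmden, 25 Jan – 31 Dec 2008: 342 days → £47,000 × 2.6% × 342/366 = £1,141.8689
Total = £1,169.6066

£1,169.61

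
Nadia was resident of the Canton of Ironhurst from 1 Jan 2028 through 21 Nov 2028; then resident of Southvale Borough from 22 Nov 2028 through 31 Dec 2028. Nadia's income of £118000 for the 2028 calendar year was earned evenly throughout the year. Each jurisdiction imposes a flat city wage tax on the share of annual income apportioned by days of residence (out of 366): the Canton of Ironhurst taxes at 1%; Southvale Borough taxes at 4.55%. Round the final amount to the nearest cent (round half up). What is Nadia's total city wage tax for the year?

The Canton of Ironhurst, 1 Jan – 21 Nov 2028: 326 days → £118000 × 1% × 326/366 = £1051.0383
Southvale Borough, 22 Nov – 31 Dec 2028: 40 days → £118000 × 4.55% × 40/366 = £586.7760
Total = £1637.8142

£1637.81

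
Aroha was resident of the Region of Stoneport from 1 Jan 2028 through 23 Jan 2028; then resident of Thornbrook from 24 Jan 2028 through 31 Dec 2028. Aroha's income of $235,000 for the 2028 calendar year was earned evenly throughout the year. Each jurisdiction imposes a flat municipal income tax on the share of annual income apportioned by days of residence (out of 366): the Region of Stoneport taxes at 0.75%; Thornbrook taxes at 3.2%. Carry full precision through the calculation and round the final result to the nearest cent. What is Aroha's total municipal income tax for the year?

$7,158.19

The Region of Stoneport, 1 Jan – 23 Jan 2028: 23 days → $235,000 × 0.75% × 23/366 = $110.7582
Thornbrook, 24 Jan – 31 Dec 2028: 343 days → $235,000 × 3.2% × 343/366 = $7,047.4317
Total = $7,158.1899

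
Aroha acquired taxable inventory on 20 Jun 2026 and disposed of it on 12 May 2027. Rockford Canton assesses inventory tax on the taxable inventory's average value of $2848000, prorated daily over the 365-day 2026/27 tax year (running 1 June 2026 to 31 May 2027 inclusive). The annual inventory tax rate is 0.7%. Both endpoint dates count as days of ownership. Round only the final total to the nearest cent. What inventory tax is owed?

$17860.47

Days held (20 Jun 2026 – 12 May 2027): 327 out of 365
Tax = $2848000 × 0.7% × 327/365 = $17860.4712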